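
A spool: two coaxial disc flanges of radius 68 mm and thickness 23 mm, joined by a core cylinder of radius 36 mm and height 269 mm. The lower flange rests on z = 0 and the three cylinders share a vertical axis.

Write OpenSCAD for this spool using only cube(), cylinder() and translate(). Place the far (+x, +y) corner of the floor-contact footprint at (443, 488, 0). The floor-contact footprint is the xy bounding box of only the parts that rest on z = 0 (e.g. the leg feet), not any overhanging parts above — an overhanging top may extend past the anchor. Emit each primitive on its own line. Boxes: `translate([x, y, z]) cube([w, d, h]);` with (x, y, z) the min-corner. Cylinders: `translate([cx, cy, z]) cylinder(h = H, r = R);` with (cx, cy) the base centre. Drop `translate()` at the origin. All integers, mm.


translate([375, 420, 0]) cylinder(h = 23, r = 68);
translate([375, 420, 23]) cylinder(h = 269, r = 36);
translate([375, 420, 292]) cylinder(h = 23, r = 68);


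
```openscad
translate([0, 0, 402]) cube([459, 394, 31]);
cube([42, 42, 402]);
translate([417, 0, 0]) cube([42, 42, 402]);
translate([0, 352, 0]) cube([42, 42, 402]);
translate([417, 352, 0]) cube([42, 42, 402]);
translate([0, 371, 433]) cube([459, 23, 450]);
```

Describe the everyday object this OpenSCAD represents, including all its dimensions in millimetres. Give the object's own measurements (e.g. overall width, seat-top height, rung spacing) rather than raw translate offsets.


A chair. The seat is a 459×394×31 mm slab with its top at z = 433 mm, on four 42×42 mm corner legs (flush with the seat edges, standing on z = 0). A flat backrest 23 mm thick, 450 mm tall, spans the full seat width and rises from the seat top along its +y edge, rear face flush with the rear of the seat.


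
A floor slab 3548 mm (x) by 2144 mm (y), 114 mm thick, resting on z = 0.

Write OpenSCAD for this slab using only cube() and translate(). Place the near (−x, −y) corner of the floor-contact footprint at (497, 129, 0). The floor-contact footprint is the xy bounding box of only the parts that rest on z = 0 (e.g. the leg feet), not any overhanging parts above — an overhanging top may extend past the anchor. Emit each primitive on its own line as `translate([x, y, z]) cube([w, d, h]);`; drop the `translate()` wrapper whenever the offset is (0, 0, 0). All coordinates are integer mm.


translate([497, 129, 0]) cube([3548, 2144, 114]);


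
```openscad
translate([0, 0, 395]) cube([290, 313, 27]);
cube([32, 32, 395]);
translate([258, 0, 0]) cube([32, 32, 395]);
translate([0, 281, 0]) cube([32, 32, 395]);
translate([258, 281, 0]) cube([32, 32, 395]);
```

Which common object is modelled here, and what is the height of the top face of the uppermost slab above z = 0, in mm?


A stool. The seat height is 422 mm.

A 290×313×27 slab at z = 395 on four corner posts — a stool. The seat top is 395 + 27 = 422 mm.


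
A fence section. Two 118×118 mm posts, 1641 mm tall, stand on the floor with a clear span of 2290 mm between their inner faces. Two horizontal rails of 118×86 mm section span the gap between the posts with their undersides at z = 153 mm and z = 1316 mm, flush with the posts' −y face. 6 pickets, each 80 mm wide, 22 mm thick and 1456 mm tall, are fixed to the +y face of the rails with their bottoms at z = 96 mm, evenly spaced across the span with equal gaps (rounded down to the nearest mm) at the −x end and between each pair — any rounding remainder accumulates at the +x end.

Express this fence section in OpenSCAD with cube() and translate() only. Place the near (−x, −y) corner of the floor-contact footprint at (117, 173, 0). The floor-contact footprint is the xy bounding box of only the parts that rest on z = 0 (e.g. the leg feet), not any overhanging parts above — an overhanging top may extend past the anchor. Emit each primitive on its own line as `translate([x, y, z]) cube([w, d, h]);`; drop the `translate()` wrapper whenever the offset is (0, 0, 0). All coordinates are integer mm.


translate([117, 173, 0]) cube([118, 118, 1641]);
translate([2525, 173, 0]) cube([118, 118, 1641]);
translate([235, 173, 153]) cube([2290, 118, 86]);
translate([235, 173, 1316]) cube([2290, 118, 86]);
translate([493, 291, 96]) cube([80, 22, 1456]);
translate([831, 291, 96]) cube([80, 22, 1456]);
translate([1169, 291, 96]) cube([80, 22, 1456]);
translate([1507, 291, 96]) cube([80, 22, 1456]);
translate([1845, 291, 96]) cube([80, 22, 1456]);
translate([2183, 291, 96]) cube([80, 22, 1456]);


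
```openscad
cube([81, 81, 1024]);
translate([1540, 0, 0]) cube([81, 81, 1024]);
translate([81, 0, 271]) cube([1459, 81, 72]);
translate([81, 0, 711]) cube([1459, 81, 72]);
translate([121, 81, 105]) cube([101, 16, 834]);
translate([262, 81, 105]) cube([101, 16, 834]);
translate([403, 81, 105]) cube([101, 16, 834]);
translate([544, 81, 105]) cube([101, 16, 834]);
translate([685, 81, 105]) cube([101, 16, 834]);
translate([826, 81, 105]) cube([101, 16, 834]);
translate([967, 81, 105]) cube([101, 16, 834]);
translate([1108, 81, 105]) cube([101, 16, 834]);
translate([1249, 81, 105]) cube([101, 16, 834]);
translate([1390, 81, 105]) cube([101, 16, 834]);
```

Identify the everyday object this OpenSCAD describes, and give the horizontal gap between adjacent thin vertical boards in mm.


A fence section. The picket gap is 40 mm.

Two posts, two rails, 10 pickets — a fence section. Span 1459 mm holds 10 pickets of 101 mm with 11 equal gaps: ⌊(1459 − 10·101) / 11⌋ = 40 mm.


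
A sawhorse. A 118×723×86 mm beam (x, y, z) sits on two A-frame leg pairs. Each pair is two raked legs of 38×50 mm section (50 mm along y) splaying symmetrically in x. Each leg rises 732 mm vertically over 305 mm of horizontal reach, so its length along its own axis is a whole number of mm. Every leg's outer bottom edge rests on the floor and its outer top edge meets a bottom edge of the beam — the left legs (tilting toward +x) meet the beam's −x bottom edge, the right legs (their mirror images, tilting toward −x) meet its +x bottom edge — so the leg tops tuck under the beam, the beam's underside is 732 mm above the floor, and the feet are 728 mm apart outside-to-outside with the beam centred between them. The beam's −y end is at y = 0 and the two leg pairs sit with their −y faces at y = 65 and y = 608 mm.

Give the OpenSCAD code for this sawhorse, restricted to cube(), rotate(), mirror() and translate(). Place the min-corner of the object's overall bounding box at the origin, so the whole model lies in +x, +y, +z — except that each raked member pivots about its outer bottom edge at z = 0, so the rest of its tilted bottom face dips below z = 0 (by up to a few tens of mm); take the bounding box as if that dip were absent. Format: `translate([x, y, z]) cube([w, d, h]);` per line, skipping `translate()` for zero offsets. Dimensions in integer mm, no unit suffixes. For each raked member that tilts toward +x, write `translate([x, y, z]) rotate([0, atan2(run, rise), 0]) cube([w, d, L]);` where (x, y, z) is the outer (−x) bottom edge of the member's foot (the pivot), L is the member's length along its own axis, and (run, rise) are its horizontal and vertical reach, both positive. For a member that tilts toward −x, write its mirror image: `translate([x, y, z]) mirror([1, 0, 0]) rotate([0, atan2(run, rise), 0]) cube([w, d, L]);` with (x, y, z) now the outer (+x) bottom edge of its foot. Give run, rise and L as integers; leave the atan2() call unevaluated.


translate([305, 0, 732]) cube([118, 723, 86]);
translate([0, 65, 0]) rotate([0, atan2(305, 732), 0]) cube([38, 50, 793]);
translate([728, 65, 0]) mirror([1, 0, 0]) rotate([0, atan2(305, 732), 0]) cube([38, 50, 793]);
translate([0, 608, 0]) rotate([0, atan2(305, 732), 0]) cube([38, 50, 793]);
translate([728, 608, 0]) mirror([1, 0, 0]) rotate([0, atan2(305, 732), 0]) cube([38, 50, 793]);


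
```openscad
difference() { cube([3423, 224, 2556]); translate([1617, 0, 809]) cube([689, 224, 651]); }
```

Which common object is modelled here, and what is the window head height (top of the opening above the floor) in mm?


A wall with a window opening. The window head height is 1460 mm.

A wall with a rectangular opening subtracted — a window. Sill at z = 809, opening 651 mm tall, so the head is at 809 + 651 = 1460 mm.


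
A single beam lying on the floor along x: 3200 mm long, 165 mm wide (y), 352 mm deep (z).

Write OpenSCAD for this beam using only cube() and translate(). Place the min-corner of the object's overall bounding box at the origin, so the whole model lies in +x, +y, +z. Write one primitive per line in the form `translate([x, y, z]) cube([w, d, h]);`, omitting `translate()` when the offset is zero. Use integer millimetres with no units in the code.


cube([3200, 165, 352]);


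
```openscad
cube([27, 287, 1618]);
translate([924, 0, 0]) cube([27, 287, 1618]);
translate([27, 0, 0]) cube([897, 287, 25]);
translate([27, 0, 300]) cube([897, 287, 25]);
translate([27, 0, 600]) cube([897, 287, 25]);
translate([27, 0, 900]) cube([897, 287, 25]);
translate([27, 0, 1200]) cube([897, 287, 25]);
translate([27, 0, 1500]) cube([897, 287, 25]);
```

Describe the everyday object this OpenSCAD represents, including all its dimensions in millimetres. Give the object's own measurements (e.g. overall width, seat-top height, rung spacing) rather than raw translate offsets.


An open bookshelf. Two side panels, each 27 mm thick, 287 mm deep and 1618 mm tall, stand 951 mm apart (outside-to-outside). Between them sit 6 shelves, each 25 mm thick and 287 mm deep, spanning the full gap between the sides. The bottom shelf rests on the floor (its underside at z = 0) and the clear gap between one shelf's top and the next shelf's underside is 275 mm.


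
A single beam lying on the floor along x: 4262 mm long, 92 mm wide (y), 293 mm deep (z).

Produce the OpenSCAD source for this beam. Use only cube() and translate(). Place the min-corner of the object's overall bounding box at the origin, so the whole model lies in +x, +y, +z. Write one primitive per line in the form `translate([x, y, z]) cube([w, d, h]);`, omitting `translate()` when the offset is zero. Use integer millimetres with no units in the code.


cube([4262, 92, 293]);


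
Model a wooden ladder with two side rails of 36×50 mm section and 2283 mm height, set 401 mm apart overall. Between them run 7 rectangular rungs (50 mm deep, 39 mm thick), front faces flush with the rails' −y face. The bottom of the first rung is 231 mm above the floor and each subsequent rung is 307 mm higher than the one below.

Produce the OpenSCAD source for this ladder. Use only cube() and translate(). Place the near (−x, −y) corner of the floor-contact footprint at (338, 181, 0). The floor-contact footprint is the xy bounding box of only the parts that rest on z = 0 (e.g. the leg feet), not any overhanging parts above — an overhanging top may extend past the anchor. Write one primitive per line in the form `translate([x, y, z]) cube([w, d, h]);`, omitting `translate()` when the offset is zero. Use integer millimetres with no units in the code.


translate([338, 181, 0]) cube([36, 50, 2283]);
translate([703, 181, 0]) cube([36, 50, 2283]);
translate([374, 181, 231]) cube([329, 50, 39]);
translate([374, 181, 538]) cube([329, 50, 39]);
translate([374, 181, 845]) cube([329, 50, 39]);
translate([374, 181, 1152]) cube([329, 50, 39]);
translate([374, 181, 1459]) cube([329, 50, 39]);
translate([374, 181, 1766]) cube([329, 50, 39]);
translate([374, 181, 2073]) cube([329, 50, 39]);


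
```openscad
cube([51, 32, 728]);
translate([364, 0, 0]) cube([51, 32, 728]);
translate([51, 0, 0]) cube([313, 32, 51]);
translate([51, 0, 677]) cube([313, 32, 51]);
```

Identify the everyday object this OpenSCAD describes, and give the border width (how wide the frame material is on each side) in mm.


A picture frame. The border width is 51 mm.

Four thin pieces enclosing a rectangular opening — a picture frame. The two full-height stiles are 728 mm tall; the top rail sits at z = 677 and is 51 mm tall, so the border above the opening is 728 − 677 = 51 mm, matching the stile x-width.


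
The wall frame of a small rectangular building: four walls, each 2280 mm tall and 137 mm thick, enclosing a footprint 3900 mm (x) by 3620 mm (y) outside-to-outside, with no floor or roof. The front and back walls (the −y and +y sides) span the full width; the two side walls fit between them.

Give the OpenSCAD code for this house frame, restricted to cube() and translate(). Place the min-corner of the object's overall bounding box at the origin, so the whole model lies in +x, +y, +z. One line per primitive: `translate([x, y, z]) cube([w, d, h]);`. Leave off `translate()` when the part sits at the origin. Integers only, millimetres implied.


cube([3900, 137, 2280]);
translate([0, 3483, 0]) cube([3900, 137, 2280]);
translate([0, 137, 0]) cube([137, 3346, 2280]);
translate([3763, 137, 0]) cube([137, 3346, 2280]);


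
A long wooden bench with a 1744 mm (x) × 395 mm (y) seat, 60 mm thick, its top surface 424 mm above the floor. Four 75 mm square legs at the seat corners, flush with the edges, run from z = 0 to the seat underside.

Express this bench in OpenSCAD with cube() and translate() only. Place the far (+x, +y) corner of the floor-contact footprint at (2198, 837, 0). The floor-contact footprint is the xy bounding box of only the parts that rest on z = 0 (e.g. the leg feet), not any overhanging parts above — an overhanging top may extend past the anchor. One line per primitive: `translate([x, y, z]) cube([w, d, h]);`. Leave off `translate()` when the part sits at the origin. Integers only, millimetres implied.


// leg_h = 424 − 60 = 364
translate([454, 442, 364]) cube([1744, 395, 60]);
translate([454, 442, 0]) cube([75, 75, 364]);
translate([454, 762, 0]) cube([75, 75, 364]);
translate([2123, 442, 0]) cube([75, 75, 364]);
translate([2123, 762, 0]) cube([75, 75, 364]);


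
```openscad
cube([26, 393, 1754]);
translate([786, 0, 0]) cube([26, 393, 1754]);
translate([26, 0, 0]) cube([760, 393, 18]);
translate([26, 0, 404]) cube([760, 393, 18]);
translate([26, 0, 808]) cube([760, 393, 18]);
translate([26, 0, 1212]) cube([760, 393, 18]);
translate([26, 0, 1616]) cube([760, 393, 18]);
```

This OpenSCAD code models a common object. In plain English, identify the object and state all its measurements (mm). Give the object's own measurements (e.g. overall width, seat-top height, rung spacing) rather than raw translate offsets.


An open bookshelf. Two side panels, each 26 mm thick, 393 mm deep and 1754 mm tall, stand 812 mm apart (outside-to-outside). Between them sit 5 shelves, each 18 mm thick and 393 mm deep, spanning the full gap between the sides. The bottom shelf rests on the floor (its underside at z = 0) and the clear gap between one shelf's top and the next shelf's underside is 386 mm.


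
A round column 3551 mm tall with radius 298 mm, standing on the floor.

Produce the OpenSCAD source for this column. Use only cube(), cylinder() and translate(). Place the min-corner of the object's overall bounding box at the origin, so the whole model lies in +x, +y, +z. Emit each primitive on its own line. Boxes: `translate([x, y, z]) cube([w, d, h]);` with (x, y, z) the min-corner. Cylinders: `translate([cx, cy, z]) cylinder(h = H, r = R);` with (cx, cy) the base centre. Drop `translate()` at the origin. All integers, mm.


translate([298, 298, 0]) cylinder(h = 3551, r = 298);


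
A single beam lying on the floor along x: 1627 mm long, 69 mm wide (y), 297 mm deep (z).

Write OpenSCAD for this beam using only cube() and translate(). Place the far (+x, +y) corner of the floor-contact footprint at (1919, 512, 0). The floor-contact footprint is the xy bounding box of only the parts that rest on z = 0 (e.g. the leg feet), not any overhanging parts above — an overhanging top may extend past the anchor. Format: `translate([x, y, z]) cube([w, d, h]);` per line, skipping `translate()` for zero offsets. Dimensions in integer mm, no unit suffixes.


translate([292, 443, 0]) cube([1627, 69, 297]);


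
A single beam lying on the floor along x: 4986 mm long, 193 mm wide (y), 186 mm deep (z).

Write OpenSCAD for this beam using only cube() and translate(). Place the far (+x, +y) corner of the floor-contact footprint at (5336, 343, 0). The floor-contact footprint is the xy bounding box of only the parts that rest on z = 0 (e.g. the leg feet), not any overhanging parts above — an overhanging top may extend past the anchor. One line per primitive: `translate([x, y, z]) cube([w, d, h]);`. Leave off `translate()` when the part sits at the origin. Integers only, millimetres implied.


translate([350, 150, 0]) cube([4986, 193, 186]);


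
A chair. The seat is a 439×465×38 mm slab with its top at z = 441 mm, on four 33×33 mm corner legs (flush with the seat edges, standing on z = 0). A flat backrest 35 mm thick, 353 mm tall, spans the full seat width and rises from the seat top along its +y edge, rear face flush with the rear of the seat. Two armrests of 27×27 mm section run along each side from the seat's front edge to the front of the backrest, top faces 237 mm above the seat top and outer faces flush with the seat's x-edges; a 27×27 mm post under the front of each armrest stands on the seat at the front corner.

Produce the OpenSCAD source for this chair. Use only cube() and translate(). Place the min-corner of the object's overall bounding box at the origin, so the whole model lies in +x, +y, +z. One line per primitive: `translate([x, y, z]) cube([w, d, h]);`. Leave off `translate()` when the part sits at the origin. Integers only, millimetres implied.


translate([0, 0, 403]) cube([439, 465, 38]);
cube([33, 33, 403]);
translate([406, 0, 0]) cube([33, 33, 403]);
translate([0, 432, 0]) cube([33, 33, 403]);
translate([406, 432, 0]) cube([33, 33, 403]);
translate([0, 430, 441]) cube([439, 35, 353]);
translate([0, 0, 651]) cube([27, 430, 27]);
translate([412, 0, 651]) cube([27, 430, 27]);
translate([0, 0, 441]) cube([27, 27, 210]);
translate([412, 0, 441]) cube([27, 27, 210]);


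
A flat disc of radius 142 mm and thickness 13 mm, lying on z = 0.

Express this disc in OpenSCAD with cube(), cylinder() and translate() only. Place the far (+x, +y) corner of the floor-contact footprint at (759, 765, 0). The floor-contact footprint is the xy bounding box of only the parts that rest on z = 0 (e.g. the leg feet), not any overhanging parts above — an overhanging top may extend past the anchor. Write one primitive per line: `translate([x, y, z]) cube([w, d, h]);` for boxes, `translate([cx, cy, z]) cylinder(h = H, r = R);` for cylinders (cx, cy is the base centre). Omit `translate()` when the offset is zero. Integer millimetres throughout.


translate([617, 623, 0]) cylinder(h = 13, r = 142);


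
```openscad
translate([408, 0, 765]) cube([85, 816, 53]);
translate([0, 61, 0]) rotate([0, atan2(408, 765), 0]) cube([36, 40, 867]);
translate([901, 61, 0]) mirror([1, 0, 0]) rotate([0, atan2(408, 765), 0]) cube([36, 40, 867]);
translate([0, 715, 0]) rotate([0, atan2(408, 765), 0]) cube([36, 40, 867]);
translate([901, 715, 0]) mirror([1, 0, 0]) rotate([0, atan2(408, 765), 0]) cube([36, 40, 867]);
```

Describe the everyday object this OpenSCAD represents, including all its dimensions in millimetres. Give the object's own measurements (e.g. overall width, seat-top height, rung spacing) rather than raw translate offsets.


A sawhorse. A 85×816×53 mm beam (x, y, z) sits on two A-frame leg pairs. Each pair is two raked legs of 36×40 mm section (40 mm along y) splaying symmetrically in x. Each leg rises 765 mm vertically over 408 mm of horizontal reach and is 867 mm long along its own axis. Every leg's outer bottom edge rests on the floor and its outer top edge meets a bottom edge of the beam — the left legs (tilting toward +x) meet the beam's −x bottom edge, the right legs (their mirror images, tilting toward −x) meet its +x bottom edge — so the leg tops tuck under the beam, the beam's underside is 765 mm above the floor, and the feet are 901 mm apart outside-to-outside with the beam centred between them. The two leg pairs are set in 61 mm from either end of the beam.


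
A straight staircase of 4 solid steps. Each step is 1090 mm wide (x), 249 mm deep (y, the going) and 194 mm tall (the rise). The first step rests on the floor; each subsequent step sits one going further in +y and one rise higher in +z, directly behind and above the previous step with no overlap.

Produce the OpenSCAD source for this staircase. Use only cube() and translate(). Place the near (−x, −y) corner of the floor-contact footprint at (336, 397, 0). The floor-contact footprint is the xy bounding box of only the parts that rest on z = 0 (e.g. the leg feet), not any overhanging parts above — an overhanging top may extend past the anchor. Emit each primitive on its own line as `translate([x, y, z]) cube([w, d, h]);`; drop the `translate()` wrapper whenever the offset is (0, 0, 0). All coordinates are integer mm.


translate([336, 397, 0]) cube([1090, 249, 194]);
translate([336, 646, 194]) cube([1090, 249, 194]);
translate([336, 895, 388]) cube([1090, 249, 194]);
translate([336, 1144, 582]) cube([1090, 249, 194]);


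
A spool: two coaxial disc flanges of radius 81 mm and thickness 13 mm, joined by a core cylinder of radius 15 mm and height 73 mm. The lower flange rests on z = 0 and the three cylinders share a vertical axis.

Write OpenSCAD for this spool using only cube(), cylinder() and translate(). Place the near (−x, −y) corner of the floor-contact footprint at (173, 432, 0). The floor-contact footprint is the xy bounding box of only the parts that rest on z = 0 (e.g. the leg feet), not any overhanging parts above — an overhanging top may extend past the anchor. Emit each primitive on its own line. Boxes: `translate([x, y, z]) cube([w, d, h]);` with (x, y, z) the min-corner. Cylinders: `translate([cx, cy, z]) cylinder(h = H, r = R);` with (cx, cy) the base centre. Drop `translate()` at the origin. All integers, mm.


translate([254, 513, 0]) cylinder(h = 13, r = 81);
translate([254, 513, 13]) cylinder(h = 73, r = 15);
translate([254, 513, 86]) cylinder(h = 13, r = 81);


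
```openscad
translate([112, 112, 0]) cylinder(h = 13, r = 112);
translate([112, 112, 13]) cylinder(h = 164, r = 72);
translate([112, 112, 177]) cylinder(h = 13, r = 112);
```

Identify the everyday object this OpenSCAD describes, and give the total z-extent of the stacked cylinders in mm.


A spool. The overall height is 190 mm.

Three coaxial cylinders, large–small–large — a spool. Two 13 mm flanges and a 164 mm core give 13 + 164 + 13 = 190 mm.


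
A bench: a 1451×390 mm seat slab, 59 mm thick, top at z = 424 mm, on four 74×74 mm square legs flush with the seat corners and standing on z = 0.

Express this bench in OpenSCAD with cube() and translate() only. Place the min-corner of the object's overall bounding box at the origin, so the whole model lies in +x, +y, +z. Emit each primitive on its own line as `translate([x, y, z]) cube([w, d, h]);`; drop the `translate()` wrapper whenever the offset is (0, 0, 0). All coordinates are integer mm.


// leg_h = 424 − 59 = 365
translate([0, 0, 365]) cube([1451, 390, 59]);
cube([74, 74, 365]);
translate([0, 316, 0]) cube([74, 74, 365]);
translate([1377, 0, 0]) cube([74, 74, 365]);
translate([1377, 316, 0]) cube([74, 74, 365]);


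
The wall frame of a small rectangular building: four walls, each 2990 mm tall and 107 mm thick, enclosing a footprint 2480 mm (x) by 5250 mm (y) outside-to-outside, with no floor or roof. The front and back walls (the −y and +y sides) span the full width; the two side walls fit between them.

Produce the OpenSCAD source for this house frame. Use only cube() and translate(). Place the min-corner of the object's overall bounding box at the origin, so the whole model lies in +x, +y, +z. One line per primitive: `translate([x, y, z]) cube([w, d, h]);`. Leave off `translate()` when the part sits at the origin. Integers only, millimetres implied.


cube([2480, 107, 2990]);
translate([0, 5143, 0]) cube([2480, 107, 2990]);
translate([0, 107, 0]) cube([107, 5036, 2990]);
translate([2373, 107, 0]) cube([107, 5036, 2990]);


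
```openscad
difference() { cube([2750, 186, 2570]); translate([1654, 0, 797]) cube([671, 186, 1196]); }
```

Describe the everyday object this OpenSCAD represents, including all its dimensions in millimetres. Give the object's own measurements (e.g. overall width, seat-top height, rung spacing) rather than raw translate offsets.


A wall 2750 mm long (x), 186 mm thick (y), 2570 mm tall, with a rectangular window opening cut through it. The opening is 671 mm wide and 1196 mm tall; its sill is at z = 797 mm and its near (−x) edge is 1654 mm from the wall's −x end. The opening passes through the full wall thickness.


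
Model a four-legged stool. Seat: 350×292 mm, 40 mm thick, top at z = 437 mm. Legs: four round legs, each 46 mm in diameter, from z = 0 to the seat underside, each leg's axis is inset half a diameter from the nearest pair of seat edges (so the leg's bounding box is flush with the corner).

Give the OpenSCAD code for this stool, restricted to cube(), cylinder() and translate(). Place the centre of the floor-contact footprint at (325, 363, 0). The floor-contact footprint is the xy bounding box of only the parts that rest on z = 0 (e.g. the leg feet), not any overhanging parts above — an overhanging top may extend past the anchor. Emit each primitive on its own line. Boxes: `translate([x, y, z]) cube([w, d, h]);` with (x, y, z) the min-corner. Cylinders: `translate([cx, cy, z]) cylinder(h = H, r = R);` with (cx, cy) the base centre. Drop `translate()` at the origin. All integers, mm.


// leg_h = 437 - 40 = 397
translate([150, 217, 397]) cube([350, 292, 40]);
translate([173, 240, 0]) cylinder(h = 397, r = 23);
translate([477, 240, 0]) cylinder(h = 397, r = 23);
translate([173, 486, 0]) cylinder(h = 397, r = 23);
translate([477, 486, 0]) cylinder(h = 397, r = 23);


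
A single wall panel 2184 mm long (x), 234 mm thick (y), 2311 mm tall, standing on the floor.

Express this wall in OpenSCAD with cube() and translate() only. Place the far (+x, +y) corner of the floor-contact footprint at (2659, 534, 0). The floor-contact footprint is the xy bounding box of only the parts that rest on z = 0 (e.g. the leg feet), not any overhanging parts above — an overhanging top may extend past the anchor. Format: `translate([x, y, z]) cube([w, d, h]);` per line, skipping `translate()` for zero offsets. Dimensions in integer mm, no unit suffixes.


translate([475, 300, 0]) cube([2184, 234, 2311]);


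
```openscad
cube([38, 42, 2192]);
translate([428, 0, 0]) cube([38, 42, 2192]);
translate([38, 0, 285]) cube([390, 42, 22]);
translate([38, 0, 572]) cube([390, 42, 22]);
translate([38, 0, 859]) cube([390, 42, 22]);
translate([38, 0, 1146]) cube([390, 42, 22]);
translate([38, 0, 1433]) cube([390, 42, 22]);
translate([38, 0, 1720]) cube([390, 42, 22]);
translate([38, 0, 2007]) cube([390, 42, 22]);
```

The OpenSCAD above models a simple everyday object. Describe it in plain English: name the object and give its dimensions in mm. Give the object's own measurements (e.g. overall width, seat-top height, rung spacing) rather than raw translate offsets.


A straight ladder. Two 38×42 mm vertical rails, 2192 mm tall, stand 466 mm apart (outside-to-outside) with their front faces coplanar on the −y side. 7 rungs, each 42 mm deep and 22 mm tall, span between the inner faces of the rails, front faces flush with the rails. The lowest rung's underside is at z = 285 mm and rungs are spaced 287 mm apart (underside to underside).


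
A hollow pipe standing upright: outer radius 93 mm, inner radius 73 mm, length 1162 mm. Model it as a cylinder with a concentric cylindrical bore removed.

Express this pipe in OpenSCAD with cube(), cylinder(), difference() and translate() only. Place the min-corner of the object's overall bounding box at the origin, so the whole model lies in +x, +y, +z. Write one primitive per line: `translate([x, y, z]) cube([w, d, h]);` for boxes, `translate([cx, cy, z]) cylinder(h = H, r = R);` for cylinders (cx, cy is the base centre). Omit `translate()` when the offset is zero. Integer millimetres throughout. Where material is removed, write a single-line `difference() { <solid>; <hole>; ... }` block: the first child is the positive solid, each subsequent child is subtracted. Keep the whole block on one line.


difference() { translate([93, 93, 0]) cylinder(h = 1162, r = 93); translate([93, 93, 0]) cylinder(h = 1162, r = 73); }


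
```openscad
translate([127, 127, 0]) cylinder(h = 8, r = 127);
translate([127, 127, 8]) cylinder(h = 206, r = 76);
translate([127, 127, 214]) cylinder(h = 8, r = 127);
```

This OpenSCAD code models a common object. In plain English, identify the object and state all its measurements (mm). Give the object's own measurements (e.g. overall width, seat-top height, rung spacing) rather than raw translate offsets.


A spool: two coaxial disc flanges of radius 127 mm and thickness 8 mm, joined by a core cylinder of radius 76 mm and height 206 mm. The lower flange rests on z = 0 and the three cylinders share a vertical axis.


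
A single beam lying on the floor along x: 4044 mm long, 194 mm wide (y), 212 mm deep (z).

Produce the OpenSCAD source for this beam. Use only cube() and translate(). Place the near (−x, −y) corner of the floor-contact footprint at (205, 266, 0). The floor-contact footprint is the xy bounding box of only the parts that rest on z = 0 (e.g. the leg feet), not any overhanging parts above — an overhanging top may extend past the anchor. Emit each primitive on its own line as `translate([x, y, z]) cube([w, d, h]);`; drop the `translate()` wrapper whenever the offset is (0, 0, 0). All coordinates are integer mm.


translate([205, 266, 0]) cube([4044, 194, 212]);


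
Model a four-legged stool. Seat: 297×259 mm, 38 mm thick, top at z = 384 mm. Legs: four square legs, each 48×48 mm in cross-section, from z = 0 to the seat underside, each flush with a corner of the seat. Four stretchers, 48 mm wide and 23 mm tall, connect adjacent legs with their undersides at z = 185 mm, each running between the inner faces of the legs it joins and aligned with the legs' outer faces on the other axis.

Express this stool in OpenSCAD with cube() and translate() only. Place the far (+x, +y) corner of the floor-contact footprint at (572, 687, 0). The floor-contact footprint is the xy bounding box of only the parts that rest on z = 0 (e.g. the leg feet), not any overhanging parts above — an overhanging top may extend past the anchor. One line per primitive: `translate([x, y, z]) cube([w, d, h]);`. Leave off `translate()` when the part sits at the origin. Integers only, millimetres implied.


// leg_h = 384 - 38 = 346
// stretcher span = 297 - 2*48 = 201
translate([275, 428, 346]) cube([297, 259, 38]);
translate([275, 428, 0]) cube([48, 48, 346]);
translate([524, 428, 0]) cube([48, 48, 346]);
translate([275, 639, 0]) cube([48, 48, 346]);
translate([524, 639, 0]) cube([48, 48, 346]);
translate([323, 428, 185]) cube([201, 48, 23]);
translate([323, 639, 185]) cube([201, 48, 23]);
translate([275, 476, 185]) cube([48, 163, 23]);
translate([524, 476, 185]) cube([48, 163, 23]);


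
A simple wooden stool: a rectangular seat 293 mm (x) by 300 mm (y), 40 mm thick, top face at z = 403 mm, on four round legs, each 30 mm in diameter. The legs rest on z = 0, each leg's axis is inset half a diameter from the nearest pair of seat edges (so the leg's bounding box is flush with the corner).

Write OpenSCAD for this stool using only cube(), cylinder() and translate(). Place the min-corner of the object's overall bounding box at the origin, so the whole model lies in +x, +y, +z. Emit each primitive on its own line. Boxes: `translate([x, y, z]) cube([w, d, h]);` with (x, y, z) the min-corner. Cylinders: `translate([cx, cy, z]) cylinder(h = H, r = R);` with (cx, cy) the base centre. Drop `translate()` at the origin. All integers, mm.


translate([0, 0, 363]) cube([293, 300, 40]);
translate([15, 15, 0]) cylinder(h = 363, r = 15);
translate([278, 15, 0]) cylinder(h = 363, r = 15);
translate([15, 285, 0]) cylinder(h = 363, r = 15);
translate([278, 285, 0]) cylinder(h = 363, r = 15);


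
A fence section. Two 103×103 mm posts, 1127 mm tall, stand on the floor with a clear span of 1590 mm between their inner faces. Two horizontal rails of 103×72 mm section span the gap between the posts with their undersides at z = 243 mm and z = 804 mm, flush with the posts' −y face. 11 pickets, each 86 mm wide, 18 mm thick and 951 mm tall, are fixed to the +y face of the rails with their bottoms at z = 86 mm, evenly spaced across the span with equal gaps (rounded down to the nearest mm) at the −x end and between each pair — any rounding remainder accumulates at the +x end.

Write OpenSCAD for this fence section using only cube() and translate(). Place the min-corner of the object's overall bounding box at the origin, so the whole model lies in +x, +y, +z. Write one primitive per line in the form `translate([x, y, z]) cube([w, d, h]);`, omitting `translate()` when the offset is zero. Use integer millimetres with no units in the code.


cube([103, 103, 1127]);
translate([1693, 0, 0]) cube([103, 103, 1127]);
translate([103, 0, 243]) cube([1590, 103, 72]);
translate([103, 0, 804]) cube([1590, 103, 72]);
translate([156, 103, 86]) cube([86, 18, 951]);
translate([295, 103, 86]) cube([86, 18, 951]);
translate([434, 103, 86]) cube([86, 18, 951]);
translate([573, 103, 86]) cube([86, 18, 951]);
translate([712, 103, 86]) cube([86, 18, 951]);
translate([851, 103, 86]) cube([86, 18, 951]);
translate([990, 103, 86]) cube([86, 18, 951]);
translate([1129, 103, 86]) cube([86, 18, 951]);
translate([1268, 103, 86]) cube([86, 18, 951]);
translate([1407, 103, 86]) cube([86, 18, 951]);
translate([1546, 103, 86]) cube([86, 18, 951]);


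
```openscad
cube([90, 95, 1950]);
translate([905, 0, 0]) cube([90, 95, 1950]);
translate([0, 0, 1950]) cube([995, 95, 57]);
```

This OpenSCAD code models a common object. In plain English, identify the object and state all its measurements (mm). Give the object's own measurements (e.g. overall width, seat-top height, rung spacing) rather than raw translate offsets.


A door frame. The clear opening is 815 mm wide and 1950 mm high. Two 90 mm wide jambs, 95 mm deep, stand either side of the opening from the floor to the top of the opening. A 57 mm thick head sits across the top of both jambs, spanning the full outside width of the frame.


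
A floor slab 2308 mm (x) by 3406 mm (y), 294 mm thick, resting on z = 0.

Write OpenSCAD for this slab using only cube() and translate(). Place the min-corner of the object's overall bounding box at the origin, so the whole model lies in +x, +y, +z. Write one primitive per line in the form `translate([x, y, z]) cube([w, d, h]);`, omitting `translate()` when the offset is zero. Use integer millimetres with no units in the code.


cube([2308, 3406, 294]);


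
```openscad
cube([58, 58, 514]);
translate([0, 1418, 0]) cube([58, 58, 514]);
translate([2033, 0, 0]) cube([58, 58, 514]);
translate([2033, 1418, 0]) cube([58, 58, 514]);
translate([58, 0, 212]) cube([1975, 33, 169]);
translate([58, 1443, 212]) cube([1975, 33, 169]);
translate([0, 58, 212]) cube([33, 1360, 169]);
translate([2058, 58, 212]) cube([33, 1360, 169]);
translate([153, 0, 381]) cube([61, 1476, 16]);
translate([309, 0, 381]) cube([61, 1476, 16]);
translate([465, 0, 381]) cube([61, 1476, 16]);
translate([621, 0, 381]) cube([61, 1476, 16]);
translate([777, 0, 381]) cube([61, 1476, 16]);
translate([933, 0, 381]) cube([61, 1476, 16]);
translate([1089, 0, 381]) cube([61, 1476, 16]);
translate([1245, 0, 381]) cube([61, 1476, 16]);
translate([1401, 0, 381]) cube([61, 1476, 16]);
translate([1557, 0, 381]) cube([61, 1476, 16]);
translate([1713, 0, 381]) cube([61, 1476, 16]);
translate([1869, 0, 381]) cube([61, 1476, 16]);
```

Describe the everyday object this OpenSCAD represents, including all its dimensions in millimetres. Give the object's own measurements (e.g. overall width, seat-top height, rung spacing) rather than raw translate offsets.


A bed frame 2091 mm long (x) by 1476 mm wide (y). Four 58×58 mm corner posts, 514 mm tall, at the corners of the footprint. Four rails of 33 mm thickness and 169 mm height run between adjacent posts with their undersides at z = 212 mm, their outer faces flush with the outside of the frame (the two x-running rails run between the posts' inner faces; the two y-running rails run between the posts' inner faces). 12 slats, each 61 mm wide (x) and 16 mm thick, lie across the top of the two x-running rails, running the full 1476 mm width of the frame in y; along x they sit between the end posts with a 95 mm gap after the −x posts and between neighbouring slats, leaving 103 mm before the +x posts.


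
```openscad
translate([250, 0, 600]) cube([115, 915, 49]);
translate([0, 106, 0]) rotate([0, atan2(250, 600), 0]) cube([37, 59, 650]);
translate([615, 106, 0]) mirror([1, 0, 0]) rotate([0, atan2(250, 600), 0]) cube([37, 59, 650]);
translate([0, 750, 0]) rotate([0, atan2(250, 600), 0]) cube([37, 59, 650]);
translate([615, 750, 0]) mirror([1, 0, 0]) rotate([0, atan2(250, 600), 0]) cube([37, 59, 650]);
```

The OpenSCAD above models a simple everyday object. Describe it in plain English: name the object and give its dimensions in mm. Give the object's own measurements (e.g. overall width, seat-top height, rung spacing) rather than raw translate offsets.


A sawhorse. A 115×915×49 mm beam (x, y, z) sits on two A-frame leg pairs. Each pair is two raked legs of 37×59 mm section (59 mm along y) splaying symmetrically in x. Each leg rises 600 mm vertically over 250 mm of horizontal reach and is 650 mm long along its own axis. Every leg's outer bottom edge rests on the floor and its outer top edge meets a bottom edge of the beam — the left legs (tilting toward +x) meet the beam's −x bottom edge, the right legs (their mirror images, tilting toward −x) meet its +x bottom edge — so the leg tops tuck under the beam, the beam's underside is 600 mm above the floor, and the feet are 615 mm apart outside-to-outside with the beam centred between them. The two leg pairs are set in 106 mm from either end of the beam.


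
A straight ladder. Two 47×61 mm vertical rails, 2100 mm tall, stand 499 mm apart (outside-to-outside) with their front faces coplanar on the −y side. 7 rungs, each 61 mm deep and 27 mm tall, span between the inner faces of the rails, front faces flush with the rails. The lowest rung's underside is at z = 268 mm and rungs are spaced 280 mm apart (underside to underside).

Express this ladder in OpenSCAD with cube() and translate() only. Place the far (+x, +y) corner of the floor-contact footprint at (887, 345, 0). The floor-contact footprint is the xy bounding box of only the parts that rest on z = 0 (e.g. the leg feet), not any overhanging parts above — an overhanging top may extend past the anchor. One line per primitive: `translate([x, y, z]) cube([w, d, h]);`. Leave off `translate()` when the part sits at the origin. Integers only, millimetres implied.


translate([388, 284, 0]) cube([47, 61, 2100]);
translate([840, 284, 0]) cube([47, 61, 2100]);
translate([435, 284, 268]) cube([405, 61, 27]);
translate([435, 284, 548]) cube([405, 61, 27]);
translate([435, 284, 828]) cube([405, 61, 27]);
translate([435, 284, 1108]) cube([405, 61, 27]);
translate([435, 284, 1388]) cube([405, 61, 27]);
translate([435, 284, 1668]) cube([405, 61, 27]);
translate([435, 284, 1948]) cube([405, 61, 27]);


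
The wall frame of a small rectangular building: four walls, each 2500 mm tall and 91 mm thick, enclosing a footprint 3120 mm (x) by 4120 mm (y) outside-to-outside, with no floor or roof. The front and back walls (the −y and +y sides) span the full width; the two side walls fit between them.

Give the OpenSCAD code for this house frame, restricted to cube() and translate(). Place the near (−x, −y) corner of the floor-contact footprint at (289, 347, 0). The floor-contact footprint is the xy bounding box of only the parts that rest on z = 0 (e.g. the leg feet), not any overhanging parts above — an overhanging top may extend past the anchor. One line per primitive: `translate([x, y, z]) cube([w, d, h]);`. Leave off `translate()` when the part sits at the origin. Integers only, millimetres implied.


translate([289, 347, 0]) cube([3120, 91, 2500]);
translate([289, 4376, 0]) cube([3120, 91, 2500]);
translate([289, 438, 0]) cube([91, 3938, 2500]);
translate([3318, 438, 0]) cube([91, 3938, 2500]);
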